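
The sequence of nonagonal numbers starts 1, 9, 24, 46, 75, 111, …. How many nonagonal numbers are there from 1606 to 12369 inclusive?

38

The n-th nonagonal number is n(7n−5)/2.
Smallest index with value ≥ 1606: n = 22 (giving 1639).
Largest index with value ≤ 12369: n = 59 (giving 12036).
Indices 22 through 59: 38 terms.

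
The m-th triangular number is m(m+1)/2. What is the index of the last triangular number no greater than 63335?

355

Solve n(n+1)/2 ≤ 63335 for integer n.
n = 355 gives 63190 ≤ 63335, while n = 356 gives 63546 > 63335; so the answer is index 355.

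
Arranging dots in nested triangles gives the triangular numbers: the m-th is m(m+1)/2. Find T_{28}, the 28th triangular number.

406

The 28th triangular number is n(n+1)/2 with n = 28.
28·29/2 = 812/2 = 406.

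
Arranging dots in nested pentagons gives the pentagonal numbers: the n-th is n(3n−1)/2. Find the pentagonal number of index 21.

The 21st pentagonal number is n(3n−1)/2 with n = 21.
21·(3·21 − 1)/2 = 21·62/2 = 21·31 = 651.

651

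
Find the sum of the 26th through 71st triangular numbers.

Σ i(i+1)/2 = (Σi² + Σi) / 2 over i = 26..71.
Σi = 2556 − 325 = 2231 and Σi² = 121836 − 5525 = 116311.
(1·116311 + 1·2231) / 2 = 118542/2 = 59271.

59271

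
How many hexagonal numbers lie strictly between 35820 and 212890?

The n-th hexagonal number is n(2n−1).
Smallest index with value > 35820: n = 135 (giving 36315).
Largest index with value < 212890: n = 326 (giving 212226).
Indices 135 through 326: 192 terms.

192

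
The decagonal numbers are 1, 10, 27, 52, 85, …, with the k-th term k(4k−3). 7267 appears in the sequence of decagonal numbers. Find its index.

43

Set n(4n−3) = 7267, giving 4n² − 3n − 7267 = 0.
The discriminant is 9 + 16·7267 = 116281, and √116281 = 341.
So n = (3 + 341) / 8 = 344/8 = 43.
Check: 43·(4·43 − 3) = 7267. ✓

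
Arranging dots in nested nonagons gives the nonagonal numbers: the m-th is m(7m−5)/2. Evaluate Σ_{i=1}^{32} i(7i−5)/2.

Σ i(7i−5)/2 = (7Σi² − 5Σi) / 2 over i = 1..32.
Σi = 528 and Σi² = 11440.
(7·11440 − 5·528) / 2 = 77440/2 = 38720.

38720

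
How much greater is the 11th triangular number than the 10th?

Consecutive triangular numbers differ by n: T_{11} − T_{10} = 11.

11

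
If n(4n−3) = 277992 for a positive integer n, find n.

264

Set n(4n−3) = 277992, giving 4n² − 3n − 277992 = 0.
So n = (3 + 2109) / 8 = 2112/8 = 264.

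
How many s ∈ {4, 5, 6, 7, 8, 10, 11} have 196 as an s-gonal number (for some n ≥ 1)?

s = 4: P(4, 14) = 196. ✓
s = 5: P(5, 11) = 176 and P(5, 12) = 210; 196 is not s-gonal.
s = 6: P(6, 10) = 190 and P(6, 11) = 231; 196 is not s-gonal.
s = 7: P(7, 9) = 189 and P(7, 10) = 235; 196 is not s-gonal.
s = 8: P(8, 8) = 176 and P(8, 9) = 225; 196 is not s-gonal.
s = 10: P(10, 7) = 175 and P(10, 8) = 232; 196 is not s-gonal.
s = 11: P(11, 7) = 196. ✓
Hits: s ∈ {4, 11} → 2.

2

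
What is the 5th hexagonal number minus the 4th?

17

Consecutive hexagonal numbers differ by 4n − 3: here 4·5 − 3 = 17.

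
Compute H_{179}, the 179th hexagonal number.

The 179th hexagonal number is n(2n−1) with n = 179.
179·(2·179 − 1) = 179·357 = 63903.

63903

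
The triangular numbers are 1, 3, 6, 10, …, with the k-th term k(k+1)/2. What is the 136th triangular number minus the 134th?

136·137/2 = 9316 and 134·135/2 = 9045.
Difference: 9316 − 9045 = 271.

271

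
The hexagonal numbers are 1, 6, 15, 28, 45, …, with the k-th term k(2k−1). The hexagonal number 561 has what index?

17

Set n(2n−1) = 561, giving 2n² − n − 561 = 0.
The discriminant is 1 + 8·561 = 4489, and √4489 = 67.
So n = (1 + 67) / 4 = 68/4 = 17.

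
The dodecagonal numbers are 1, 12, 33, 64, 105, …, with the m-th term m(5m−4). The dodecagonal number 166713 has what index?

Set n(5n−4) = 166713, giving 5n² − 4n − 166713 = 0.
The discriminant is 16 + 20·166713 = 3334276, and √3334276 = 1826.
So n = (4 + 1826) / 10 = 1830/10 = 183.
Check: 183·(5·183 − 4) = 166713. ✓

183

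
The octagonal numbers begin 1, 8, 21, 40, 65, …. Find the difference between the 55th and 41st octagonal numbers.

4004

55·(3·55 − 2) = 8965 and 41·(3·41 − 2) = 4961.
Difference: 8965 − 4961 = 4004.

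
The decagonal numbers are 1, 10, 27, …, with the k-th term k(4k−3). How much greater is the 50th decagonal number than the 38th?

4188

50·(4·50 − 3) = 9850 and 38·(4·38 − 3) = 5662.
Difference: 9850 − 5662 = 4188.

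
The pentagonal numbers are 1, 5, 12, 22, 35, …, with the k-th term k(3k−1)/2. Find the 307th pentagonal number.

307·(3·307 − 1)/2 = 307·920/2 = 307·460 = 141220.

141220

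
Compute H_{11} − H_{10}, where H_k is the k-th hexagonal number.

Consecutive hexagonal numbers differ by 4n − 3: here 4·11 − 3 = 41.

41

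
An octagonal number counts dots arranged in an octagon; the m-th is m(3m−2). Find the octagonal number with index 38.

The 38th octagonal number is n(3n−2) with n = 38.
38·(3·38 − 2) = 38·112 = 4256.

4256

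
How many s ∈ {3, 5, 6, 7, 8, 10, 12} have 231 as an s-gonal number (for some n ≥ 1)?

s = 3: P(3, 21) = 231. ✓
s = 5: P(5, 12) = 210 and P(5, 13) = 247; 231 is not s-gonal.
s = 6: P(6, 11) = 231. ✓
s = 7: P(7, 9) = 189 and P(7, 10) = 235; 231 is not s-gonal.
s = 8: P(8, 9) = 225 and P(8, 10) = 280; 231 is not s-gonal.
s = 10: P(10, 7) = 175 and P(10, 8) = 232; 231 is not s-gonal.
s = 12: P(12, 7) = 217 and P(12, 8) = 288; 231 is not s-gonal.
Hits: s ∈ {3, 6} → 2.

2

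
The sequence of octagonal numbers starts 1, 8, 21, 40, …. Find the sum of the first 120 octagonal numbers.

Σ i(3i−2) = 3Σi² − 2Σi over i = 1..120.
Σi = 7260 and Σi² = 583220.
3·583220 − 2·7260 = 1735140.

1735140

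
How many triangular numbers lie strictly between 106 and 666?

21

The n-th triangular number is n(n+1)/2.
Smallest index with value > 106: n = 15 (giving 120).
Largest index with value < 666: n = 35 (giving 630).
Indices 15 through 35: 21 terms.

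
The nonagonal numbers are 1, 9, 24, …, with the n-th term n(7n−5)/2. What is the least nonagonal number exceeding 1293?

1350

Solve n(7n−5)/2 > 1293 for integer n.
The largest n with value ≤ 1293 is 19 (since 1216 ≤ 1293 < 1350), so the first above is n = 20, value 1350.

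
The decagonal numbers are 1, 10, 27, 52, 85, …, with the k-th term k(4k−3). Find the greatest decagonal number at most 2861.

Solve n(4n−3) ≤ 2861 for integer n.
n = 27 gives 2835 ≤ 2861, while n = 28 gives 3052 > 2861; so the answer is 2835.

2835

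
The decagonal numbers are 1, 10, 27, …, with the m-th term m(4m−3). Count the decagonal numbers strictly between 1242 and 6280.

21

The n-th decagonal number is n(4n−3).
Smallest index with value > 1242: n = 19 (giving 1387).
Largest index with value < 6280: n = 39 (giving 5967).
Indices 19 through 39: 21 terms.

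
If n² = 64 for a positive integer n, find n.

8

We need n² = 64, so n = √64 = 8.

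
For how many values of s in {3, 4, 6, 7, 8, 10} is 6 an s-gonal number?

s = 3: P(3, 3) = 6. ✓
s = 4: P(4, 2) = 4 and P(4, 3) = 9; 6 is not s-gonal.
s = 6: P(6, 2) = 6. ✓
s = 7: P(7, 1) = 1 and P(7, 2) = 7; 6 is not s-gonal.
s = 8: P(8, 1) = 1 and P(8, 2) = 8; 6 is not s-gonal.
s = 10: P(10, 1) = 1 and P(10, 2) = 10; 6 is not s-gonal.
Hits: s ∈ {3, 6} → 2.

2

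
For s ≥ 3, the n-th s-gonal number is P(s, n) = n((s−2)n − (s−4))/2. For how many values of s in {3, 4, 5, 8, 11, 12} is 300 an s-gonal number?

s = 3: P(3, 24) = 300. ✓
s = 4: P(4, 17) = 289 and P(4, 18) = 324; 300 is not s-gonal.
s = 5: P(5, 14) = 287 and P(5, 15) = 330; 300 is not s-gonal.
s = 8: P(8, 10) = 280 and P(8, 11) = 341; 300 is not s-gonal.
s = 11: P(11, 8) = 260 and P(11, 9) = 333; 300 is not s-gonal.
s = 12: P(12, 8) = 288 and P(12, 9) = 369; 300 is not s-gonal.
Hits: s ∈ {3} → 1.

1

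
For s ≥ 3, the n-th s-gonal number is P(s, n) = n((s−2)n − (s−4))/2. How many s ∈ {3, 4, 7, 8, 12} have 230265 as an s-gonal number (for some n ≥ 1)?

1

s = 3: P(3, 678) = 230181 and P(3, 679) = 230860; 230265 is not s-gonal.
s = 4: P(4, 479) = 229441 and P(4, 480) = 230400; 230265 is not s-gonal.
s = 7: P(7, 303) = 229068 and P(7, 304) = 230584; 230265 is not s-gonal.
s = 8: P(8, 277) = 229633 and P(8, 278) = 231296; 230265 is not s-gonal.
s = 12: P(12, 215) = 230265. ✓
Hits: s ∈ {12} → 1.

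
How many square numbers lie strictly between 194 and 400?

The n-th square number is n².
Smallest index with value > 194: n = 14 (giving 196).
Largest index with value < 400: n = 19 (giving 361).
Indices 14 through 19: 6 terms.

6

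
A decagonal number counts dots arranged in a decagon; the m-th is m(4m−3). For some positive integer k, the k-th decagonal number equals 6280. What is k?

Set n(4n−3) = 6280, giving 4n² − 3n − 6280 = 0.
The discriminant is 9 + 16·6280 = 100489, and √100489 = 317.
So n = (3 + 317) / 8 = 320/8 = 40.

40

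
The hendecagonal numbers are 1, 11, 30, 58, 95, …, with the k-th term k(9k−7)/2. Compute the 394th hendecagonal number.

The 394th hendecagonal number is n(9n−7)/2 with n = 394.
394·(9·394 − 7)/2 = 394·3539/2 = 697183.

697183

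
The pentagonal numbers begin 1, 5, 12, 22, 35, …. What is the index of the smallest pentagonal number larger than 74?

8

Solve n(3n−1)/2 > 74 for integer n.
The largest n with value ≤ 74 is 7 (since 70 ≤ 74 < 92), so the first above is n = 8, value 92.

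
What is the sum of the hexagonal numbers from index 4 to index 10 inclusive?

Σ i(2i−1) = 2Σi² − Σi over i = 4..10.
Σi = 55 − 6 = 49 and Σi² = 385 − 14 = 371.
2·371 − 1·49 = 693.

693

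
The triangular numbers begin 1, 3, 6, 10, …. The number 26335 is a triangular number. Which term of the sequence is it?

Set n(n+1)/2 = 26335, giving n² + n − 52670 = 0.
The discriminant is 1 + 8·26335 = 210681, and √210681 = 459.
So n = (-1 + 459) / 2 = 458/2 = 229.

229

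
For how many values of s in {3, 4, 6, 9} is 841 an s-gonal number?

s = 3: P(3, 40) = 820 and P(3, 41) = 861; 841 is not s-gonal.
s = 4: P(4, 29) = 841. ✓
s = 6: P(6, 20) = 780 and P(6, 21) = 861; 841 is not s-gonal.
s = 9: P(9, 15) = 750 and P(9, 16) = 856; 841 is not s-gonal.
Hits: s ∈ {4} → 1.

1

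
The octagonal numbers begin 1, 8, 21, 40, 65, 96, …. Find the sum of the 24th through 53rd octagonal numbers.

Σ i(3i−2) = 3Σi² − 2Σi over i = 24..53.
Σi = 1431 − 276 = 1155 and Σi² = 51039 − 4324 = 46715.
3·46715 − 2·1155 = 137835.

137835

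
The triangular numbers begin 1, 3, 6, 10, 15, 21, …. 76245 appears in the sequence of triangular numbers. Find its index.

390

Set n(n+1)/2 = 76245, giving n² + n − 152490 = 0.
The discriminant is 1 + 8·76245 = 609961, and √609961 = 781.
So n = (-1 + 781) / 2 = 780/2 = 390.
Check: 390·391/2 = 76245. ✓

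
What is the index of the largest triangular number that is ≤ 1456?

53

Solve n(n+1)/2 ≤ 1456 for integer n.
n = 53 gives 1431 ≤ 1456, while n = 54 gives 1485 > 1456; so the answer is index 53.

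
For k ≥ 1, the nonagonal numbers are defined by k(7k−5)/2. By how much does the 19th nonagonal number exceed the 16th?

360

19·(7·19 − 5)/2 = 1216 and 16·(7·16 − 5)/2 = 856.
Difference: 1216 − 856 = 360.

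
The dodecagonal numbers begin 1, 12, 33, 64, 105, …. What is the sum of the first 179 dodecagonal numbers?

9574710

Σ i(5i−4) = 5Σi² − 4Σi over i = 1..179.
Σi = 16110 and Σi² = 1927830.
5·1927830 − 4·16110 = 9574710.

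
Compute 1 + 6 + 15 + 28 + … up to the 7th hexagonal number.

252

Σ i(2i−1) = 2Σi² − Σi over i = 1..7.
Σi = 28 and Σi² = 140.
2·140 − 1·28 = 252.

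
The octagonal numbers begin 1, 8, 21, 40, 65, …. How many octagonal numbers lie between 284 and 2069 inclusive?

The n-th octagonal number is n(3n−2).
Smallest index with value ≥ 284: n = 11 (giving 341).
Largest index with value ≤ 2069: n = 26 (giving 1976).
Indices 11 through 26: 16 terms.

16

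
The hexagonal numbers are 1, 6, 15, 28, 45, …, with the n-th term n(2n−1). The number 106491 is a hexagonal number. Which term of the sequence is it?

231

Set n(2n−1) = 106491, giving 2n² − n − 106491 = 0.
The discriminant is 1 + 8·106491 = 851929, and √851929 = 923.
So n = (1 + 923) / 4 = 924/4 = 231.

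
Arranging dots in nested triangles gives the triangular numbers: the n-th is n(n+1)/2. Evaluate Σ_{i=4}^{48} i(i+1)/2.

19590

Σ i(i+1)/2 = (Σi² + Σi) / 2 over i = 4..48.
Σi = 1176 − 6 = 1170 and Σi² = 38024 − 14 = 38010.
(1·38010 + 1·1170) / 2 = 39180/2 = 19590.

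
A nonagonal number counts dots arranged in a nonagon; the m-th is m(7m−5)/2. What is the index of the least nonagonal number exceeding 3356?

32

Solve n(7n−5)/2 > 3356 for integer n.
The largest n with value ≤ 3356 is 31 (since 3286 ≤ 3356 < 3504), so the first above is n = 32, value 3504.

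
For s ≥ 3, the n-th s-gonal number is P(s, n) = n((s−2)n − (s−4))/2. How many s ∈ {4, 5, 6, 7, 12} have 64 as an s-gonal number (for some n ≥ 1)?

2

s = 4: P(4, 8) = 64. ✓
s = 5: P(5, 6) = 51 and P(5, 7) = 70; 64 is not s-gonal.
s = 6: P(6, 5) = 45 and P(6, 6) = 66; 64 is not s-gonal.
s = 7: P(7, 5) = 55 and P(7, 6) = 81; 64 is not s-gonal.
s = 12: P(12, 4) = 64. ✓
Hits: s ∈ {4, 12} → 2.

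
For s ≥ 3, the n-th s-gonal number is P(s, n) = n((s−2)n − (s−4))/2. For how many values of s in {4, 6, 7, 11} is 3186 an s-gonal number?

s = 4: P(4, 56) = 3136 and P(4, 57) = 3249; 3186 is not s-gonal.
s = 6: P(6, 40) = 3160 and P(6, 41) = 3321; 3186 is not s-gonal.
s = 7: P(7, 36) = 3186. ✓
s = 11: P(11, 27) = 3186. ✓
Hits: s ∈ {7, 11} → 2.

2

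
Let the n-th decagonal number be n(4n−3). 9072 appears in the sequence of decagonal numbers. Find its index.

Set n(4n−3) = 9072, giving 4n² − 3n − 9072 = 0.
So n = (3 + 381) / 8 = 384/8 = 48.
Check: 48·(4·48 − 3) = 9072. ✓

48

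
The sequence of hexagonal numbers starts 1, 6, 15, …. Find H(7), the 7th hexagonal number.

91

7·(2·7 − 1) = 7·13 = 91.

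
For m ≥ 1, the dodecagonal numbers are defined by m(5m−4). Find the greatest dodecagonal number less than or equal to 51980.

Solve n(5n−4) ≤ 51980 for integer n.
n = 102 gives 51612 ≤ 51980, while n = 103 gives 52633 > 51980; so the answer is 51612.

51612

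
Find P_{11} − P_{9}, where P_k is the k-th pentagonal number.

59

11·(3·11 − 1)/2 = 176 and 9·(3·9 − 1)/2 = 117.
Difference: 176 − 117 = 59.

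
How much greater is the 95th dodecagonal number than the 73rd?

18392

95·(5·95 − 4) = 44745 and 73·(5·73 − 4) = 26353.
Difference: 44745 − 26353 = 18392.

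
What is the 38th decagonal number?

5662

The 38th decagonal number is n(4n−3) with n = 38.
38·(4·38 − 3) = 38·149 = 5662.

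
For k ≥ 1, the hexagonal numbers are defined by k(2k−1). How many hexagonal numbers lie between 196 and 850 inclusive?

10

The n-th hexagonal number is n(2n−1).
Smallest index with value ≥ 196: n = 11 (giving 231).
Largest index with value ≤ 850: n = 20 (giving 780).
Indices 11 through 20: 10 terms.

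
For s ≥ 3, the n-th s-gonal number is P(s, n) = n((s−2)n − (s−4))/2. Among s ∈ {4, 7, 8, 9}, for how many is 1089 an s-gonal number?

s = 4: P(4, 33) = 1089. ✓
s = 7: P(7, 21) = 1071 and P(7, 22) = 1177; 1089 is not s-gonal.
s = 8: P(8, 19) = 1045 and P(8, 20) = 1160; 1089 is not s-gonal.
s = 9: P(9, 18) = 1089. ✓
Hits: s ∈ {4, 9} → 2.

2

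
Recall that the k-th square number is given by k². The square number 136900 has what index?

370

We need n² = 136900, so n = √136900 = 370.
Check: 370² = 136900. ✓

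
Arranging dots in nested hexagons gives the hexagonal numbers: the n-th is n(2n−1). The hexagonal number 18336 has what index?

Set n(2n−1) = 18336, giving 2n² − n − 18336 = 0.
The discriminant is 1 + 8·18336 = 146689, and √146689 = 383.
So n = (1 + 383) / 4 = 384/4 = 96.
Check: 96·(2·96 − 1) = 18336. ✓

96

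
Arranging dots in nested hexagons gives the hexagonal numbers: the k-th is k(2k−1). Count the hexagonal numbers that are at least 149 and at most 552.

8

The n-th hexagonal number is n(2n−1).
Smallest index with value ≥ 149: n = 9 (giving 153).
Largest index with value ≤ 552: n = 16 (giving 496).
Indices 9 through 16: 8 terms.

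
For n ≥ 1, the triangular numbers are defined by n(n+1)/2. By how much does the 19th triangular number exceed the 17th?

19·20/2 = 190 and 17·18/2 = 153.
Difference: 190 − 153 = 37.

37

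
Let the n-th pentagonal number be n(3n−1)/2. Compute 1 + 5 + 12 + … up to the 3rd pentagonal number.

18

Σ i(3i−1)/2 = (3Σi² − Σi) / 2 over i = 1..3.
Σi = 6 and Σi² = 14.
(3·14 − 1·6) / 2 = 36/2 = 18.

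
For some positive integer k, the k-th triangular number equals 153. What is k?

17

Set n(n+1)/2 = 153, giving n² + n − 306 = 0.
The discriminant is 1 + 8·153 = 1225, and √1225 = 35.
So n = (-1 + 35) / 2 = 34/2 = 17.
Check: 17·18/2 = 153. ✓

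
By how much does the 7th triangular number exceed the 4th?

7·8/2 = 28 and 4·5/2 = 10.
Difference: 28 − 10 = 18.

18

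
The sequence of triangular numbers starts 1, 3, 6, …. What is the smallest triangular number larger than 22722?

Solve n(n+1)/2 > 22722 for integer n.
The largest n with value ≤ 22722 is 212 (since 22578 ≤ 22722 < 22791), so the first above is n = 213, value 22791.

22791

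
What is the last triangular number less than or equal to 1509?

Solve n(n+1)/2 ≤ 1509 for integer n.
n = 54 gives 1485 ≤ 1509, while n = 55 gives 1540 > 1509; so the answer is 1485.

1485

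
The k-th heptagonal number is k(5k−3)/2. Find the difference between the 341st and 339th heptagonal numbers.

341·(5·341 − 3)/2 = 290191 and 339·(5·339 − 3)/2 = 286794.
Difference: 290191 − 286794 = 3397.

3397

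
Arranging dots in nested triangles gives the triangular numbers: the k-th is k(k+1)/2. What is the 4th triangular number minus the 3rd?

Consecutive triangular numbers differ by n: T_{4} − T_{3} = 4.

4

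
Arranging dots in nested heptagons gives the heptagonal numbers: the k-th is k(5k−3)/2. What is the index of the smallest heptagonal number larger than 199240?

283

Solve n(5n−3)/2 > 199240 for integer n.
The largest n with value ≤ 199240 is 282 (since 198387 ≤ 199240 < 199798), so the first above is n = 283, value 199798.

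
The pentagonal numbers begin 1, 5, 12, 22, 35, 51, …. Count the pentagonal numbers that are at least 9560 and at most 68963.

The n-th pentagonal number is n(3n−1)/2.
Smallest index with value ≥ 9560: n = 80 (giving 9560).
Largest index with value ≤ 68963: n = 214 (giving 68587).
Indices 80 through 214: 135 terms.

135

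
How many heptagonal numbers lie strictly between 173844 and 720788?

273

The n-th heptagonal number is n(5n−3)/2.
Smallest index with value > 173844: n = 265 (giving 175165).
Largest index with value < 720788: n = 537 (giving 720117).
Indices 265 through 537: 273 terms.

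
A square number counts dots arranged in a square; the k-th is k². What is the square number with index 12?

144

The 12th square number is n² with n = 12.
12² = 144.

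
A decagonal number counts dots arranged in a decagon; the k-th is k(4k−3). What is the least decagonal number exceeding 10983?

Solve n(4n−3) > 10983 for integer n.
The largest n with value ≤ 10983 is 52 (since 10660 ≤ 10983 < 11077), so the first above is n = 53, value 11077.

11077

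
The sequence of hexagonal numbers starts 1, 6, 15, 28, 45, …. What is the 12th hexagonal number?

276

12·(2·12 − 1) = 12·23 = 276.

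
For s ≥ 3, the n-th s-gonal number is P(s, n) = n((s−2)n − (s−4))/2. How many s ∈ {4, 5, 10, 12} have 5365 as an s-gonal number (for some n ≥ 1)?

1

s = 4: P(4, 73) = 5329 and P(4, 74) = 5476; 5365 is not s-gonal.
s = 5: P(5, 59) = 5192 and P(5, 60) = 5370; 5365 is not s-gonal.
s = 10: P(10, 37) = 5365. ✓
s = 12: P(12, 33) = 5313 and P(12, 34) = 5644; 5365 is not s-gonal.
Hits: s ∈ {10} → 1.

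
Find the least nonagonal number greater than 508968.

Solve n(7n−5)/2 > 508968 for integer n.
The largest n with value ≤ 508968 is 381 (since 507111 ≤ 508968 < 509779), so the first above is n = 382, value 509779.

509779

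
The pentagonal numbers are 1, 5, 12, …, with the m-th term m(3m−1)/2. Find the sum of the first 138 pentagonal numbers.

1323558

Σ i(3i−1)/2 = (3Σi² − Σi) / 2 over i = 1..138.
Σi = 9591 and Σi² = 885569.
(3·885569 − 1·9591) / 2 = 2647116/2 = 1323558.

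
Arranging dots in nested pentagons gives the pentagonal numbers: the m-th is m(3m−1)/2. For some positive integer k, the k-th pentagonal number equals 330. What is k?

Set n(3n−1)/2 = 330, giving 3n² − n − 660 = 0.
The discriminant is 1 + 24·330 = 7921, and √7921 = 89.
So n = (1 + 89) / 6 = 90/6 = 15.
Check: 15·(3·15 − 1)/2 = 330. ✓

15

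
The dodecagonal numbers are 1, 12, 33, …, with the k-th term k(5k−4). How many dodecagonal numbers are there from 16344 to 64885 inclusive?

57

The n-th dodecagonal number is n(5n−4).
Smallest index with value ≥ 16344: n = 58 (giving 16588).
Largest index with value ≤ 64885: n = 114 (giving 64524).
Indices 58 through 114: 57 terms.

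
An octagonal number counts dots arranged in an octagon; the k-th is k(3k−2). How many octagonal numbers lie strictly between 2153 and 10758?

33

The n-th octagonal number is n(3n−2).
Smallest index with value > 2153: n = 28 (giving 2296).
Largest index with value < 10758: n = 60 (giving 10680).
Indices 28 through 60: 33 terms.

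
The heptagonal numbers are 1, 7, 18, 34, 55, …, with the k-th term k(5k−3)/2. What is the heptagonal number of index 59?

8614

The 59th heptagonal number is n(5n−3)/2 with n = 59.
59·(5·59 − 3)/2 = 59·292/2 = 59·146 = 8614.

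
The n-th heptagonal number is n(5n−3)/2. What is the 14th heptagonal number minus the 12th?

127

14·(5·14 − 3)/2 = 469 and 12·(5·12 − 3)/2 = 342.
Difference: 469 − 342 = 127.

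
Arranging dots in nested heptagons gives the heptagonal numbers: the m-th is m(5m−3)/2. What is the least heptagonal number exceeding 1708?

Solve n(5n−3)/2 > 1708 for integer n.
The largest n with value ≤ 1708 is 26 (since 1651 ≤ 1708 < 1782), so the first above is n = 27, value 1782.

1782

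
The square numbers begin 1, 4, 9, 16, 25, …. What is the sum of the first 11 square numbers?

506

Σ_{i=1}^{11} i² = 11·12·23/6 = 506.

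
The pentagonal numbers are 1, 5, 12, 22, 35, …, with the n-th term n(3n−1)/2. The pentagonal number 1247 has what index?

29

Set n(3n−1)/2 = 1247, giving 3n² − n − 2494 = 0.
The discriminant is 1 + 24·1247 = 29929, and √29929 = 173.
So n = (1 + 173) / 6 = 174/6 = 29.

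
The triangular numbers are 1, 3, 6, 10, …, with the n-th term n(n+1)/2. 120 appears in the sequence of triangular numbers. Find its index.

15

Set n(n+1)/2 = 120, giving n² + n − 240 = 0.
The discriminant is 1 + 8·120 = 961, and √961 = 31.
So n = (-1 + 31) / 2 = 30/2 = 15.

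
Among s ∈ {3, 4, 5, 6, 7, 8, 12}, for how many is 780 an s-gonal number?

s = 3: P(3, 39) = 780. ✓
s = 4: P(4, 27) = 729 and P(4, 28) = 784; 780 is not s-gonal.
s = 5: P(5, 22) = 715 and P(5, 23) = 782; 780 is not s-gonal.
s = 6: P(6, 20) = 780. ✓
s = 7: P(7, 17) = 697 and P(7, 18) = 783; 780 is not s-gonal.
s = 8: P(8, 16) = 736 and P(8, 17) = 833; 780 is not s-gonal.
s = 12: P(12, 12) = 672 and P(12, 13) = 793; 780 is not s-gonal.
Hits: s ∈ {3, 6} → 2.

2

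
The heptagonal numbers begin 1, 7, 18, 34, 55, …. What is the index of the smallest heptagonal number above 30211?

111

Solve n(5n−3)/2 > 30211 for integer n.
The largest n with value ≤ 30211 is 110 (since 30085 ≤ 30211 < 30636), so the first above is n = 111, value 30636.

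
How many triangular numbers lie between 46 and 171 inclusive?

9

The n-th triangular number is n(n+1)/2.
Smallest index with value ≥ 46: n = 10 (giving 55).
Largest index with value ≤ 171: n = 18 (giving 171).
Indices 10 through 18: 9 terms.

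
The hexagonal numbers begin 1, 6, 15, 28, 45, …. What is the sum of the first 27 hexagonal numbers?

13482

Σ i(2i−1) = 2Σi² − Σi over i = 1..27.
Σi = 378 and Σi² = 6930.
2·6930 − 1·378 = 13482.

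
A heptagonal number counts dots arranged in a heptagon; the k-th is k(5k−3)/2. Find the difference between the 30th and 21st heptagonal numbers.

30·(5·30 − 3)/2 = 2205 and 21·(5·21 − 3)/2 = 1071.
Difference: 2205 − 1071 = 1134.

1134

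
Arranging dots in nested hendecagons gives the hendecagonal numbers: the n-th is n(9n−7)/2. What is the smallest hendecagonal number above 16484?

Solve n(9n−7)/2 > 16484 for integer n.
The largest n with value ≤ 16484 is 60 (since 15990 ≤ 16484 < 16531), so the first above is n = 61, value 16531.

16531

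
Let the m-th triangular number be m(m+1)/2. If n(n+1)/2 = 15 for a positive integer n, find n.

5

Set n(n+1)/2 = 15, giving n² + n − 30 = 0.
So n = (-1 + 11) / 2 = 10/2 = 5.
Check: 5·6/2 = 15. ✓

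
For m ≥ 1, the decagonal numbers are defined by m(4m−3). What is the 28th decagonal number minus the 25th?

627

28·(4·28 − 3) = 3052 and 25·(4·25 − 3) = 2425.
Difference: 3052 − 2425 = 627.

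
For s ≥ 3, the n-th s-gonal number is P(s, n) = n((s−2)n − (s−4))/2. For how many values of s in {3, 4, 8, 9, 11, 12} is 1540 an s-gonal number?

s = 3: P(3, 55) = 1540. ✓
s = 4: P(4, 39) = 1521 and P(4, 40) = 1600; 1540 is not s-gonal.
s = 8: P(8, 22) = 1408 and P(8, 23) = 1541; 1540 is not s-gonal.
s = 9: P(9, 21) = 1491 and P(9, 22) = 1639; 1540 is not s-gonal.
s = 11: P(11, 18) = 1395 and P(11, 19) = 1558; 1540 is not s-gonal.
s = 12: P(12, 17) = 1377 and P(12, 18) = 1548; 1540 is not s-gonal.
Hits: s ∈ {3} → 1.

1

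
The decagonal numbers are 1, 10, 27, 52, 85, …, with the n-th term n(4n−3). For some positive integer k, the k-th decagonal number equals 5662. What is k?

Set n(4n−3) = 5662, giving 4n² − 3n − 5662 = 0.
The discriminant is 9 + 16·5662 = 90601, and √90601 = 301.
So n = (3 + 301) / 8 = 304/8 = 38.
Check: 38·(4·38 − 3) = 5662. ✓

38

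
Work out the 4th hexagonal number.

28

4·(2·4 − 1) = 4·7 = 28.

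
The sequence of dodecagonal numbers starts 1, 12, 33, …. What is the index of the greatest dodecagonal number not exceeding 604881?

348

Solve n(5n−4) ≤ 604881 for integer n.
n = 348 gives 604128 ≤ 604881, while n = 349 gives 607609 > 604881; so the answer is index 348.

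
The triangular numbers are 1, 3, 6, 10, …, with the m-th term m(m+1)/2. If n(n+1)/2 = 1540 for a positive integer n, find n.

Set n(n+1)/2 = 1540, giving n² + n − 3080 = 0.
The discriminant is 1 + 8·1540 = 12321, and √12321 = 111.
So n = (-1 + 111) / 2 = 110/2 = 55.
Check: 55·56/2 = 1540. ✓

55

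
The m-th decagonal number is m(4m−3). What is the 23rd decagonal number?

The 23rd decagonal number is n(4n−3) with n = 23.
23·(4·23 − 3) = 23·89 = 2047.

2047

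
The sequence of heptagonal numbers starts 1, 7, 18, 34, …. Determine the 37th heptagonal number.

3367

The 37th heptagonal number is n(5n−3)/2 with n = 37.
37·(5·37 − 3)/2 = 37·182/2 = 37·91 = 3367.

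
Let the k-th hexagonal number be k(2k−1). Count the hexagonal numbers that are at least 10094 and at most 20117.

29

The n-th hexagonal number is n(2n−1).
Smallest index with value ≥ 10094: n = 72 (giving 10296).
Largest index with value ≤ 20117: n = 100 (giving 19900).
Indices 72 through 100: 29 terms.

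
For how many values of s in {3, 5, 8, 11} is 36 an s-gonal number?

s = 3: P(3, 8) = 36. ✓
s = 5: P(5, 5) = 35 and P(5, 6) = 51; 36 is not s-gonal.
s = 8: P(8, 3) = 21 and P(8, 4) = 40; 36 is not s-gonal.
s = 11: P(11, 3) = 30 and P(11, 4) = 58; 36 is not s-gonal.
Hits: s ∈ {3} → 1.

1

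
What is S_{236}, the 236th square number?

The 236th square number is n² with n = 236.
236² = 55696.

55696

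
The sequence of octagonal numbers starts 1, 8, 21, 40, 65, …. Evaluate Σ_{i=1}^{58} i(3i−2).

196765

Σ i(3i−2) = 3Σi² − 2Σi over i = 1..58.
Σi = 1711 and Σi² = 66729.
3·66729 − 2·1711 = 196765.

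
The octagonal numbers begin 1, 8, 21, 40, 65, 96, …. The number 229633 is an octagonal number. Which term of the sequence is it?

277

Set n(3n−2) = 229633, giving 3n² − 2n − 229633 = 0.
The discriminant is 4 + 12·229633 = 2755600, and √2755600 = 1660.
So n = (2 + 1660) / 6 = 1662/6 = 277.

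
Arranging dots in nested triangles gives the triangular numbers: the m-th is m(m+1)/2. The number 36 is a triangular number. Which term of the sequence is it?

8

Set n(n+1)/2 = 36, giving n² + n − 72 = 0.
So n = (-1 + 17) / 2 = 16/2 = 8.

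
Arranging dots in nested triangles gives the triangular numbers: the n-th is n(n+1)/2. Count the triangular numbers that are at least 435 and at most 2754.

45

The n-th triangular number is n(n+1)/2.
Smallest index with value ≥ 435: n = 29 (giving 435).
Largest index with value ≤ 2754: n = 73 (giving 2701).
Indices 29 through 73: 45 terms.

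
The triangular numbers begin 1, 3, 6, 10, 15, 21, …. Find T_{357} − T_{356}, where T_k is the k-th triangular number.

357

Consecutive triangular numbers differ by n: T_{357} − T_{356} = 357.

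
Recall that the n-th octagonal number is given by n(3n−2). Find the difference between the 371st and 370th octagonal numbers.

Consecutive octagonal numbers differ by 6n − 5: here 6·371 − 5 = 2221.

2221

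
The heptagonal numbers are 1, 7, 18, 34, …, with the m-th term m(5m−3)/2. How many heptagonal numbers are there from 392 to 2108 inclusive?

17

The n-th heptagonal number is n(5n−3)/2.
Smallest index with value ≥ 392: n = 13 (giving 403).
Largest index with value ≤ 2108: n = 29 (giving 2059).
Indices 13 through 29: 17 terms.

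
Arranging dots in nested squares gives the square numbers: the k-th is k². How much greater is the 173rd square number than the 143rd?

9480

173² = 29929 and 143² = 20449.
Difference: 29929 − 20449 = 9480.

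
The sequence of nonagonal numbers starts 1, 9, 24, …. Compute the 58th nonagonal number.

11629

58·(7·58 − 5)/2 = 58·401/2 = 11629.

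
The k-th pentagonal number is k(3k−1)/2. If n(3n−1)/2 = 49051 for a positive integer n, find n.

181

Set n(3n−1)/2 = 49051, giving 3n² − n − 98102 = 0.
The discriminant is 1 + 24·49051 = 1177225, and √1177225 = 1085.
So n = (1 + 1085) / 6 = 1086/6 = 181.
Check: 181·(3·181 − 1)/2 = 49051. ✓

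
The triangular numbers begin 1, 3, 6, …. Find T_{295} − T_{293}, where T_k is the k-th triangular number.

295·296/2 = 43660 and 293·294/2 = 43071.
Difference: 43660 − 43071 = 589.

589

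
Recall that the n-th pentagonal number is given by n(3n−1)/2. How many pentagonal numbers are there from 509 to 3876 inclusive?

The n-th pentagonal number is n(3n−1)/2.
Smallest index with value ≥ 509: n = 19 (giving 532).
Largest index with value ≤ 3876: n = 51 (giving 3876).
Indices 19 through 51: 33 terms.

33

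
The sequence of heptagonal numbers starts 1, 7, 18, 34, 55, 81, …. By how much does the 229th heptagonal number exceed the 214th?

229·(5·229 − 3)/2 = 130759 and 214·(5·214 − 3)/2 = 114169.
Difference: 130759 − 114169 = 16590.

16590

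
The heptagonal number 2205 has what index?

30

Set n(5n−3)/2 = 2205, giving 5n² − 3n − 4410 = 0.
The discriminant is 9 + 40·2205 = 88209, and √88209 = 297.
So n = (3 + 297) / 10 = 300/10 = 30.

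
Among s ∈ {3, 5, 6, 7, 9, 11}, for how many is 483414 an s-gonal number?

s = 3: P(3, 982) = 482653 and P(3, 983) = 483636; 483414 is not s-gonal.
s = 5: P(5, 567) = 481950 and P(5, 568) = 483652; 483414 is not s-gonal.
s = 6: P(6, 491) = 481671 and P(6, 492) = 483636; 483414 is not s-gonal.
s = 7: P(7, 440) = 483340 and P(7, 441) = 485541; 483414 is not s-gonal.
s = 9: P(9, 372) = 483414. ✓
s = 11: P(11, 328) = 482980 and P(11, 329) = 485933; 483414 is not s-gonal.
Hits: s ∈ {9} → 1.

1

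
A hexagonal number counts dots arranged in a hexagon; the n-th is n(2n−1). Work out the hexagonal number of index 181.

65341

The 181st hexagonal number is n(2n−1) with n = 181.
181·(2·181 − 1) = 181·361 = 65341.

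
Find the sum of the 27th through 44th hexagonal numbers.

45699

Σ i(2i−1) = 2Σi² − Σi over i = 27..44.
Σi = 990 − 351 = 639 and Σi² = 29370 − 6201 = 23169.
2·23169 − 1·639 = 45699.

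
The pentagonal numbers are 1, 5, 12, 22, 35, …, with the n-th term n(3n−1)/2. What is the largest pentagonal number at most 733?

715

Solve n(3n−1)/2 ≤ 733 for integer n.
n = 22 gives 715 ≤ 733, while n = 23 gives 782 > 733; so the answer is 715.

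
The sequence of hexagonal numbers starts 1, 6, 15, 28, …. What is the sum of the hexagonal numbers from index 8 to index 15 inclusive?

Σ i(2i−1) = 2Σi² − Σi over i = 8..15.
Σi = 120 − 28 = 92 and Σi² = 1240 − 140 = 1100.
2·1100 − 1·92 = 2108.

2108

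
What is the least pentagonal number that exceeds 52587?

Solve n(3n−1)/2 > 52587 for integer n.
The largest n with value ≤ 52587 is 187 (since 52360 ≤ 52587 < 52922), so the first above is n = 188, value 52922.

52922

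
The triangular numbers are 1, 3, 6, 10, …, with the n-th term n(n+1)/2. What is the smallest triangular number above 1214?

1225

Solve n(n+1)/2 > 1214 for integer n.
The largest n with value ≤ 1214 is 48 (since 1176 ≤ 1214 < 1225), so the first above is n = 49, value 1225.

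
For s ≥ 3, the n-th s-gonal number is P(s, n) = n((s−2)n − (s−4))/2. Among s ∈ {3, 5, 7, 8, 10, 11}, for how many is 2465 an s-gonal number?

1

s = 3: P(3, 69) = 2415 and P(3, 70) = 2485; 2465 is not s-gonal.
s = 5: P(5, 40) = 2380 and P(5, 41) = 2501; 2465 is not s-gonal.
s = 7: P(7, 31) = 2356 and P(7, 32) = 2512; 2465 is not s-gonal.
s = 8: P(8, 29) = 2465. ✓
s = 10: P(10, 25) = 2425 and P(10, 26) = 2626; 2465 is not s-gonal.
s = 11: P(11, 23) = 2300 and P(11, 24) = 2508; 2465 is not s-gonal.
Hits: s ∈ {8} → 1.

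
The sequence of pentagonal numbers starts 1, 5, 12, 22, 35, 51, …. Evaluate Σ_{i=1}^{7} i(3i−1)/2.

Σ i(3i−1)/2 = (3Σi² − Σi) / 2 over i = 1..7.
Σi = 28 and Σi² = 140.
(3·140 − 1·28) / 2 = 392/2 = 196.

196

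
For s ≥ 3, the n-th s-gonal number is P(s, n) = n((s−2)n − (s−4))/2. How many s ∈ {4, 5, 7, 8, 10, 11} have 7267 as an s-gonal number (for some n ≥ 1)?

s = 4: P(4, 85) = 7225 and P(4, 86) = 7396; 7267 is not s-gonal.
s = 5: P(5, 69) = 7107 and P(5, 70) = 7315; 7267 is not s-gonal.
s = 7: P(7, 54) = 7209 and P(7, 55) = 7480; 7267 is not s-gonal.
s = 8: P(8, 49) = 7105 and P(8, 50) = 7400; 7267 is not s-gonal.
s = 10: P(10, 43) = 7267. ✓
s = 11: P(11, 40) = 7060 and P(11, 41) = 7421; 7267 is not s-gonal.
Hits: s ∈ {10} → 1.

1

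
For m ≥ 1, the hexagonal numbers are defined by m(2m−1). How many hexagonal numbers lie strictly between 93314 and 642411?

350

The n-th hexagonal number is n(2n−1).
Smallest index with value > 93314: n = 217 (giving 93961).
Largest index with value < 642411: n = 566 (giving 640146).
Indices 217 through 566: 350 terms.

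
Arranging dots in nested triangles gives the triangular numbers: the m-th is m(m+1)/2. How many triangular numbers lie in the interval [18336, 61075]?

159

The n-th triangular number is n(n+1)/2.
Smallest index with value ≥ 18336: n = 191 (giving 18336).
Largest index with value ≤ 61075: n = 349 (giving 61075).
Indices 191 through 349: 159 terms.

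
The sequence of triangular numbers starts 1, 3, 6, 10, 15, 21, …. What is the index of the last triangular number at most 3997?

Solve n(n+1)/2 ≤ 3997 for integer n.
n = 88 gives 3916 ≤ 3997, while n = 89 gives 4005 > 3997; so the answer is index 88.

88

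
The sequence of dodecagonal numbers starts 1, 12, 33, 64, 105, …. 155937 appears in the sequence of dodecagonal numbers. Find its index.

Set n(5n−4) = 155937, giving 5n² − 4n − 155937 = 0.
The discriminant is 16 + 20·155937 = 3118756, and √3118756 = 1766.
So n = (4 + 1766) / 10 = 1770/10 = 177.

177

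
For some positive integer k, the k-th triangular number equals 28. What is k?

7

Set n(n+1)/2 = 28, giving n² + n − 56 = 0.
The discriminant is 1 + 8·28 = 225, and √225 = 15.
So n = (-1 + 15) / 2 = 14/2 = 7.
Check: 7·8/2 = 28. ✓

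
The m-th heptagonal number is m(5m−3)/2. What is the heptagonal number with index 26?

26·(5·26 − 3)/2 = 26·127/2 = 1651.

1651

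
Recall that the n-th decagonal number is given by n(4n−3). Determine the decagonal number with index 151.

The 151st decagonal number is n(4n−3) with n = 151.
151·(4·151 − 3) = 151·601 = 90751.

90751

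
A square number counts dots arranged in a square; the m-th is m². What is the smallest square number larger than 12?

16

Solve n² > 12 for integer n.
The largest n with value ≤ 12 is 3 (since 9 ≤ 12 < 16), so the first above is n = 4, value 16.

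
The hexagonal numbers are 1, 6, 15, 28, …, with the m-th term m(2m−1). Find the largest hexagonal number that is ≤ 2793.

2701

Solve n(2n−1) ≤ 2793 for integer n.
n = 37 gives 2701 ≤ 2793, while n = 38 gives 2850 > 2793; so the answer is 2701.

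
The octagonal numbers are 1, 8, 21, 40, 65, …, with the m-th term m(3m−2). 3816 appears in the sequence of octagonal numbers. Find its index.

36

Set n(3n−2) = 3816, giving 3n² − 2n − 3816 = 0.
So n = (2 + 214) / 6 = 216/6 = 36.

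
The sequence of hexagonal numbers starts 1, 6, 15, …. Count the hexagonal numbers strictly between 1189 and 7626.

37

The n-th hexagonal number is n(2n−1).
Smallest index with value > 1189: n = 25 (giving 1225).
Largest index with value < 7626: n = 61 (giving 7381).
Indices 25 through 61: 37 terms.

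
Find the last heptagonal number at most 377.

342

Solve n(5n−3)/2 ≤ 377 for integer n.
n = 12 gives 342 ≤ 377, while n = 13 gives 403 > 377; so the answer is 342.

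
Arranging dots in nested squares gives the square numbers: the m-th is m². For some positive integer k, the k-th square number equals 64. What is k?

We need n² = 64, so n = √64 = 8.

8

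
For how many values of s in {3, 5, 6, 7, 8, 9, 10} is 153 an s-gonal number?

s = 3: P(3, 17) = 153. ✓
s = 5: P(5, 10) = 145 and P(5, 11) = 176; 153 is not s-gonal.
s = 6: P(6, 9) = 153. ✓
s = 7: P(7, 8) = 148 and P(7, 9) = 189; 153 is not s-gonal.
s = 8: P(8, 7) = 133 and P(8, 8) = 176; 153 is not s-gonal.
s = 9: P(9, 6) = 111 and P(9, 7) = 154; 153 is not s-gonal.
s = 10: P(10, 6) = 126 and P(10, 7) = 175; 153 is not s-gonal.
Hits: s ∈ {3, 6} → 2.

2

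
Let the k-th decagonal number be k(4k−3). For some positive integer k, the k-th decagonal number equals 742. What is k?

Set n(4n−3) = 742, giving 4n² − 3n − 742 = 0.
The discriminant is 9 + 16·742 = 11881, and √11881 = 109.
So n = (3 + 109) / 8 = 112/8 = 14.

14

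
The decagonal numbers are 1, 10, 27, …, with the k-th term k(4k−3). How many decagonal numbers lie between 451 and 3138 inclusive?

The n-th decagonal number is n(4n−3).
Smallest index with value ≥ 451: n = 11 (giving 451).
Largest index with value ≤ 3138: n = 28 (giving 3052).
Indices 11 through 28: 18 terms.

18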